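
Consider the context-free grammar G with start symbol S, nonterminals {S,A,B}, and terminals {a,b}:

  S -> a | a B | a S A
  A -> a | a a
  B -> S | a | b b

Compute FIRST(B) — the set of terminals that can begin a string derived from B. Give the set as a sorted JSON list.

FIRST iteration:
[1]
  A via A→a: +{a}
  B via B→a: +{a}
  B via B→b b: +{b}
  S via S→a: +{a}
  FIRST(S)={a}  FIRST(A)={a}  FIRST(B)={a,b}
[2] — fixpoint
  FIRST(S)={a}  FIRST(A)={a}  FIRST(B)={a,b}

FIRST(B) = ["a", "b"]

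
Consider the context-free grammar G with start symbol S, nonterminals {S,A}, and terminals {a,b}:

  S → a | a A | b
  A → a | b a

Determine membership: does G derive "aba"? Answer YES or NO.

CNF form of G:
  S -> T1 A | a | b
  A -> T0 T1 | a
  T0 -> b
  T1 -> a

CYK fill:
  cell(0,0) a: {A,S,T1}  orig:{A,S}
  cell(1,1) b: {S,T0}  orig:{S}
  cell(2,2) a: {A,S,T1}  orig:{A,S}
  cell(0,1) ab: ∅
  cell(1,2) ba: {A}
  cell(0,2) aba: {S}

S ∈ T[0,2] ⇒ YES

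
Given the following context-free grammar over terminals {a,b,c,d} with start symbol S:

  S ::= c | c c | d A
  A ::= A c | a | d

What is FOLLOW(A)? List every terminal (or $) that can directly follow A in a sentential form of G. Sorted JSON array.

FIRST sets, iterate to fixpoint:
pass 1:
  A via A→a: +{a}
  A via A→d: +{d}
  S via S→c: +{c}
  S via S→d A: +{d}
  FIRST[S]={c,d}  FIRST[A]={a,d}
pass 2: done
  FIRST[S]={c,d}  FIRST[A]={a,d}

Compute FOLLOW by fixpoint:
initialize: $ ∈ FOLLOW(S)
pass 1:
  A→A c: FOLLOW(A) ⊇ FIRST(c) = {c}; new: +{c}
  S→d A: FOLLOW(A) ⊇ FOLLOW(S) ⊇ {$}; new: +{$}
  S: {$}  A: {$,c}
pass 2: — fixpoint
  S: {$}  A: {$,c}

FOLLOW(A) = ["$", "c"]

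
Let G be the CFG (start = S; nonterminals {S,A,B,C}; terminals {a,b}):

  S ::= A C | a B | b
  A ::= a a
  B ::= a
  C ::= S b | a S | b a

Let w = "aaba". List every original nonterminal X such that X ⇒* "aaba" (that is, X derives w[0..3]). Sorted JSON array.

Convert to CNF:
  S -> A C | T0 B | b
  A -> T0 T0
  B -> a
  C -> S T1 | T0 S | T1 T0
  T0 -> a
  T1 -> b

CYK table (by increasing span), restricted to cells inside w[0..3]:
  [0..0]={B,T0}  "a"  orig:{B}
  [1..1]={B,T0}  "a"  orig:{B}
  [2..2]={S,T1}  "b"  orig:{S}
  [3..3]={B,T0}  "a"  orig:{B}
  [0..1]={A,S}  "aa"
  [1..2]={C}  "ab"
  [2..3]={C}  "ba"
  [0..2]={C}  "aab"
  [1..3]=∅  "aba"
  [0..3]={S}  "aaba"

Original NTs in T[0,3] deriving "aaba": ["S"]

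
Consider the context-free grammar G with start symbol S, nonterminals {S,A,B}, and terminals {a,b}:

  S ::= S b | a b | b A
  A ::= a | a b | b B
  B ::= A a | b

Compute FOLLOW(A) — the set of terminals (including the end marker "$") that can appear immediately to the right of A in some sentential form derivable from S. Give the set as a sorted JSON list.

FIRST iteration:
pass 1:
  A via A→a: +{a}
  A via A→b B: +{b}
  B via B→A a: +{a,b}
  S via S→a b: +{a}
  S via S→b A: +{b}
  S: {a,b}  A: {a,b}  B: {a,b}
pass 2: done
  S: {a,b}  A: {a,b}  B: {a,b}

FOLLOW iteration:
initialize: $ ∈ FOLLOW(S)
iter 1:
  B→A a: FOLLOW(A) ⊇ FIRST(a) = {a}; new: +{a}
  S→S b: FOLLOW(S) ⊇ FIRST(b) = {b}; new: +{b}
  S→b A: FOLLOW(A) ⊇ FOLLOW(S) ⊇ {$,b}; new: +{$,b}
  FOLLOW(S)={$,b}  FOLLOW(A)={$,a,b}  FOLLOW(B)={}
iter 2:
  A→b B: FOLLOW(B) ⊇ FOLLOW(A) ⊇ {$,a,b}; new: +{$,a,b}
  FOLLOW(S)={$,b}  FOLLOW(A)={$,a,b}  FOLLOW(B)={$,a,b}
iter 3: (no change)
  FOLLOW(S)={$,b}  FOLLOW(A)={$,a,b}  FOLLOW(B)={$,a,b}

FOLLOW(A) = ["$", "a", "b"]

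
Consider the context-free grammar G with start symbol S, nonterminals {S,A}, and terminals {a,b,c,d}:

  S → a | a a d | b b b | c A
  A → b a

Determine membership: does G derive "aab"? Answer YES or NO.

CNF form of G:
  S -> T0 X5 | T1 X4 | T3 A | a
  A -> T0 T1
  T0 -> b
  T1 -> a
  T2 -> d
  T3 -> c
  X4 -> T1 T2
  X5 -> T0 T0

CYK table (by increasing span):
  T[0,0] 'a' = {S,T1}  orig:{S}
  T[1,1] 'a' = {S,T1}  orig:{S}
  T[2,2] 'b' = {T0}  orig:{}
  T[0,1] 'aa' = ∅
  T[1,2] 'ab' = ∅
  T[0,2] 'aab' = ∅

S ∉ T[0,2] ⇒ NO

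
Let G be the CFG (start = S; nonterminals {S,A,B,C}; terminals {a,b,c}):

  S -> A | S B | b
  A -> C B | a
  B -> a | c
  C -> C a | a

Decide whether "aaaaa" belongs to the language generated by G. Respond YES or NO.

CNF form of G:
  S -> C B | S B | a | b
  A -> C B | a
  B -> a | c
  C -> C T0 | a
  T0 -> a

CYK fill:
  cell(0,0) a: {A,B,C,S,T0}  orig:{A,B,C,S}
  cell(1,1) a: {A,B,C,S,T0}  orig:{A,B,C,S}
  cell(2,2) a: {A,B,C,S,T0}  orig:{A,B,C,S}
  cell(3,3) a: {A,B,C,S,T0}  orig:{A,B,C,S}
  cell(4,4) a: {A,B,C,S,T0}  orig:{A,B,C,S}
  cell(0,1) aa: {A,C,S}
  cell(1,2) aa: {A,C,S}
  cell(2,3) aa: {A,C,S}
  cell(3,4) aa: {A,C,S}
  cell(0,2) aaa: {A,C,S}
  cell(1,3) aaa: {A,C,S}
  cell(2,4) aaa: {A,C,S}
  cell(0,3) aaaa: {A,C,S}
  cell(1,4) aaaa: {A,C,S}
  cell(0,4) aaaaa: {A,C,S}

S ∈ T[0,4] ⇒ YES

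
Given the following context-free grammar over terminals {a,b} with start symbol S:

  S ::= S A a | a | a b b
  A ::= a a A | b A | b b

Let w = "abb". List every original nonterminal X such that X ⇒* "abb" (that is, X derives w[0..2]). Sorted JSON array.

CNF form of G:
  S -> S X3 | T0 X4 | a
  A -> T0 X2 | T1 A | T1 T1
  T0 -> a
  T1 -> b
  X2 -> T0 A
  X3 -> A T0
  X4 -> T1 T1

Fill CYK table bottom-up — only the sub-triangle for w[0..2]:
  T[0,0] 'a' = {S,T0}  orig:{S}
  T[1,1] 'b' = {T1}  orig:{}
  T[2,2] 'b' = {T1}  orig:{}
  T[0,1] 'ab' = ∅
  T[1,2] 'bb' = {A,X4}  orig:{A}
  T[0,2] 'abb' = {S,X2}  orig:{S}

Original NTs in T[0,2] deriving "abb": ["S"]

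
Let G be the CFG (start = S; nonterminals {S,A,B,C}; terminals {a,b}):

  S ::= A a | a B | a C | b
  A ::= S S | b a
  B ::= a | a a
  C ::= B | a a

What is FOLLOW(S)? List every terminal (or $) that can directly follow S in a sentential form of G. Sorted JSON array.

FIRST iteration:
iter 1:
  A via A→b a: +{b}
  B via B→a: +{a}
  C via C→B: +{a}
  S via S→A a: +{b}
  S via S→a B: +{a}
  FIRST(S)={a,b}  FIRST(A)={b}  FIRST(B)={a}  FIRST(C)={a}
iter 2:
  A via A→S S: +{a}
  FIRST(S)={a,b}  FIRST(A)={a,b}  FIRST(B)={a}  FIRST(C)={a}
iter 3: (no change)
  FIRST(S)={a,b}  FIRST(A)={a,b}  FIRST(B)={a}  FIRST(C)={a}

FOLLOW iteration:
FOLLOW(S) := {$}
pass 1:
  A→S S: FOLLOW(S) ⊇ FIRST(S) = {a,b}; new: +{a,b}
  S→A a: FOLLOW(A) ⊇ FIRST(a) = {a}; new: +{a}
  S→a B: FOLLOW(B) ⊇ FOLLOW(S) ⊇ {$,a,b}; new: +{$,a,b}
  S→a C: FOLLOW(C) ⊇ FOLLOW(S) ⊇ {$,a,b}; new: +{$,a,b}
  FOLLOW[S]={$,a,b}  FOLLOW[A]={a}  FOLLOW[B]={$,a,b}  FOLLOW[C]={$,a,b}
pass 2: done
  FOLLOW[S]={$,a,b}  FOLLOW[A]={a}  FOLLOW[B]={$,a,b}  FOLLOW[C]={$,a,b}

FOLLOW(S) = ["$", "a", "b"]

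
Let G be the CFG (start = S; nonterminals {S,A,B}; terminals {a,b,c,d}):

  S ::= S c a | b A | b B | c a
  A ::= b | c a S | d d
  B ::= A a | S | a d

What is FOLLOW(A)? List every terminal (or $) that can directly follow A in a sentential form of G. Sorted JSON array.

FIRST sets, iterate to fixpoint:
iter 1:
  A via A→b: +{b}
  A via A→c a S: +{c}
  A via A→d d: +{d}
  B via B→A a: +{b,c,d}
  B via B→a d: +{a}
  S via S→b A: +{b}
  S via S→c a: +{c}
  S: {b,c}  A: {b,c,d}  B: {a,b,c,d}
iter 2: (no change)
  S: {b,c}  A: {b,c,d}  B: {a,b,c,d}

Compute FOLLOW by fixpoint:
initialize: $ ∈ FOLLOW(S)
iter 1:
  B→A a: FOLLOW(A) ⊇ FIRST(a) = {a}; new: +{a}
  S→S c a: FOLLOW(S) ⊇ FIRST(c) = {c}; new: +{c}
  S→b A: FOLLOW(A) ⊇ FOLLOW(S) ⊇ {$,c}; new: +{$,c}
  S→b B: FOLLOW(B) ⊇ FOLLOW(S) ⊇ {$,c}; new: +{$,c}
  FOLLOW(S)={$,c}  FOLLOW(A)={$,a,c}  FOLLOW(B)={$,c}
iter 2:
  A→c a S: FOLLOW(S) ⊇ FOLLOW(A) ⊇ {$,a,c}; new: +{a}
  S→b B: FOLLOW(B) ⊇ FOLLOW(S) ⊇ {$,a,c}; new: +{a}
  FOLLOW(S)={$,a,c}  FOLLOW(A)={$,a,c}  FOLLOW(B)={$,a,c}
iter 3: (no change)
  FOLLOW(S)={$,a,c}  FOLLOW(A)={$,a,c}  FOLLOW(B)={$,a,c}

FOLLOW(A) = ["$", "a", "c"]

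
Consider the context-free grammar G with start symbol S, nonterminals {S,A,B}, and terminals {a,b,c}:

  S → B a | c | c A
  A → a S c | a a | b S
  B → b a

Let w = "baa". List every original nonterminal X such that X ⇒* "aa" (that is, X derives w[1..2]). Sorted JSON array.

Convert to CNF:
  S -> B T0 | T1 A | c
  A -> T0 T0 | T0 X3 | T2 S
  B -> T2 T0
  T0 -> a
  T1 -> c
  T2 -> b
  X3 -> S T1

CYK table (by increasing span) (cells [i..j] with 1 ≤ i ≤ j ≤ 2 only):
  [1..1]={T0}  "a"  orig:{}
  [2..2]={T0}  "a"  orig:{}
  [1..2]={A}  "aa"

Original NTs in T[1,2] deriving "aa": ["A"]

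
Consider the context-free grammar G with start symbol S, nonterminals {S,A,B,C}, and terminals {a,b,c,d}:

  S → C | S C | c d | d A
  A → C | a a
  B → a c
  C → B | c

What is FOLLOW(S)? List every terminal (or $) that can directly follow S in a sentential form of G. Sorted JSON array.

Compute FIRST by fixpoint:
pass 1:
  A via A→a a: +{a}
  B via B→a c: +{a}
  C via C→B: +{a}
  C via C→c: +{c}
  S via S→C: +{a,c}
  S via S→d A: +{d}
  FIRST[S]={a,c,d}  FIRST[A]={a}  FIRST[B]={a}  FIRST[C]={a,c}
pass 2:
  A via A→C: +{c}
  FIRST[S]={a,c,d}  FIRST[A]={a,c}  FIRST[B]={a}  FIRST[C]={a,c}
pass 3: (no change)
  FIRST[S]={a,c,d}  FIRST[A]={a,c}  FIRST[B]={a}  FIRST[C]={a,c}

FOLLOW sets:
FOLLOW(S) := {$}
iter 1:
  S→C: FOLLOW(C) ⊇ FOLLOW(S) ⊇ {$}; new: +{$}
  S→S C: FOLLOW(S) ⊇ FIRST(C) = {a,c}; new: +{a,c}
  S→S C: FOLLOW(C) ⊇ FOLLOW(S) ⊇ {$,a,c}; new: +{a,c}
  S→d A: FOLLOW(A) ⊇ FOLLOW(S) ⊇ {$,a,c}; new: +{$,a,c}
  FOLLOW(S)={$,a,c}  FOLLOW(A)={$,a,c}  FOLLOW(B)={}  FOLLOW(C)={$,a,c}
iter 2:
  C→B: FOLLOW(B) ⊇ FOLLOW(C) ⊇ {$,a,c}; new: +{$,a,c}
  FOLLOW(S)={$,a,c}  FOLLOW(A)={$,a,c}  FOLLOW(B)={$,a,c}  FOLLOW(C)={$,a,c}
iter 3: (no change)
  FOLLOW(S)={$,a,c}  FOLLOW(A)={$,a,c}  FOLLOW(B)={$,a,c}  FOLLOW(C)={$,a,c}

FOLLOW(S) = ["$", "a", "c"]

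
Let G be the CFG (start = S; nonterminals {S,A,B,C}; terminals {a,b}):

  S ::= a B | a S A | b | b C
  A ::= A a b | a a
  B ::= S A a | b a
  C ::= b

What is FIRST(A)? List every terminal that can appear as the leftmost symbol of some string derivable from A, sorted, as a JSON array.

Compute FIRST by fixpoint:
pass 1:
  A via A→a a: +{a}
  B via B→b a: +{b}
  C via C→b: +{b}
  S via S→a B: +{a}
  S via S→b: +{b}
  FIRST(S)={a,b}  FIRST(A)={a}  FIRST(B)={b}  FIRST(C)={b}
pass 2:
  B via B→S A a: +{a}
  FIRST(S)={a,b}  FIRST(A)={a}  FIRST(B)={a,b}  FIRST(C)={b}
pass 3: (no change)
  FIRST(S)={a,b}  FIRST(A)={a}  FIRST(B)={a,b}  FIRST(C)={b}

FIRST(A) = ["a"]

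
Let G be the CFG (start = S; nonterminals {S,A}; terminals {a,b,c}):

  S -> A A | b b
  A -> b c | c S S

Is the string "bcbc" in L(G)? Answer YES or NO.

Convert to CNF:
  S -> A A | T0 T0
  A -> T0 T1 | T1 X2
  T0 -> b
  T1 -> c
  X2 -> S S

Fill CYK table bottom-up:
  [0..0]={T0}  "b"  orig:{}
  [1..1]={T1}  "c"  orig:{}
  [2..2]={T0}  "b"  orig:{}
  [3..3]={T1}  "c"  orig:{}
  [0..1]={A}  "bc"
  [1..2]=∅  "cb"
  [2..3]={A}  "bc"
  [0..2]=∅  "bcb"
  [1..3]=∅  "cbc"
  [0..3]={S}  "bcbc"

S ∈ T[0,3] ⇒ YES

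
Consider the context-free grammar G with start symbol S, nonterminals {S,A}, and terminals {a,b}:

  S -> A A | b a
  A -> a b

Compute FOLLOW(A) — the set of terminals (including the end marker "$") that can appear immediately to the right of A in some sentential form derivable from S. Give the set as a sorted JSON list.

FIRST sets, iterate to fixpoint:
iter 1:
  A via A→a b: +{a}
  S via S→A A: +{a}
  S via S→b a: +{b}
  FIRST[S]={a,b}  FIRST[A]={a}
iter 2: — fixpoint
  FIRST[S]={a,b}  FIRST[A]={a}

FOLLOW iteration:
initialize: $ ∈ FOLLOW(S)
iter 1:
  S→A A: FOLLOW(A) ⊇ FIRST(A) = {a}; new: +{a}
  S→A A: FOLLOW(A) ⊇ FOLLOW(S) ⊇ {$}; new: +{$}
  FOLLOW[S]={$}  FOLLOW[A]={$,a}
iter 2: — fixpoint
  FOLLOW[S]={$}  FOLLOW[A]={$,a}

FOLLOW(A) = ["$", "a"]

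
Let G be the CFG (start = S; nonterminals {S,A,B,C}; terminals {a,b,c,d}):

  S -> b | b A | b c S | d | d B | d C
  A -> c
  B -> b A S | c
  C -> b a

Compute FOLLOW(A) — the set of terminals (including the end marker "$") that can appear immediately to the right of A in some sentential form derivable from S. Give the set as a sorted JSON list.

FIRST sets, iterate to fixpoint:
[1]
  A via A→c: +{c}
  B via B→b A S: +{b}
  B via B→c: +{c}
  C via C→b a: +{b}
  S via S→b: +{b}
  S via S→d: +{d}
  FIRST[S]={b,d}  FIRST[A]={c}  FIRST[B]={b,c}  FIRST[C]={b}
[2] done
  FIRST[S]={b,d}  FIRST[A]={c}  FIRST[B]={b,c}  FIRST[C]={b}

Compute FOLLOW by fixpoint:
FOLLOW(S) := {$}
pass 1:
  B→b A S: FOLLOW(A) ⊇ FIRST(S) = {b,d}; new: +{b,d}
  S→b A: FOLLOW(A) ⊇ FOLLOW(S) ⊇ {$}; new: +{$}
  S→d B: FOLLOW(B) ⊇ FOLLOW(S) ⊇ {$}; new: +{$}
  S→d C: FOLLOW(C) ⊇ FOLLOW(S) ⊇ {$}; new: +{$}
  FOLLOW(S)={$}  FOLLOW(A)={$,b,d}  FOLLOW(B)={$}  FOLLOW(C)={$}
pass 2: (no change)
  FOLLOW(S)={$}  FOLLOW(A)={$,b,d}  FOLLOW(B)={$}  FOLLOW(C)={$}

FOLLOW(A) = ["$", "b", "d"]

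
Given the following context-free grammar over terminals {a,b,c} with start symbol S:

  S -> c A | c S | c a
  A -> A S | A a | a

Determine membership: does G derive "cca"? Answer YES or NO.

CNF form of G:
  S -> T1 A | T1 S | T1 T0
  A -> A S | A T0 | a
  T0 -> a
  T1 -> c

Fill CYK table bottom-up:
  T[0,0] 'c' = {T1}  orig:{}
  T[1,1] 'c' = {T1}  orig:{}
  T[2,2] 'a' = {A,T0}  orig:{A}
  T[0,1] 'cc' = ∅
  T[1,2] 'ca' = {S}
  T[0,2] 'cca' = {S}

S ∈ T[0,2] ⇒ YES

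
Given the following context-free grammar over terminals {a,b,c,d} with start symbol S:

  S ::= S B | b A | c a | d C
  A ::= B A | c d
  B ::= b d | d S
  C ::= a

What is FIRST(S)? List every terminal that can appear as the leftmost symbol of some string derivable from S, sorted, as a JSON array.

Compute FIRST by fixpoint:
iter 1:
  A via A→c d: +{c}
  B via B→b d: +{b}
  B via B→d S: +{d}
  C via C→a: +{a}
  S via S→b A: +{b}
  S via S→c a: +{c}
  S via S→d C: +{d}
  FIRST(S)={b,c,d}  FIRST(A)={c}  FIRST(B)={b,d}  FIRST(C)={a}
iter 2:
  A via A→B A: +{b,d}
  FIRST(S)={b,c,d}  FIRST(A)={b,c,d}  FIRST(B)={b,d}  FIRST(C)={a}
iter 3: done
  FIRST(S)={b,c,d}  FIRST(A)={b,c,d}  FIRST(B)={b,d}  FIRST(C)={a}

FIRST(S) = ["b", "c", "d"]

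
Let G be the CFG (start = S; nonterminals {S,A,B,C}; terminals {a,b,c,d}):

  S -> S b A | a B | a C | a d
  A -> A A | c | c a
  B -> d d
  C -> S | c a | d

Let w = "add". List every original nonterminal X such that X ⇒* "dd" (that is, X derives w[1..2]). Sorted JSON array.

CNF form of G:
  S -> S X5 | T1 B | T1 C | T1 T2
  A -> A A | T0 T1 | c
  B -> T2 T2
  C -> S X4 | T0 T1 | T1 B | T1 C | T1 T2 | d
  T0 -> c
  T1 -> a
  T2 -> d
  T3 -> b
  X4 -> T3 A
  X5 -> T3 A

CYK table (by increasing span) (cells [i..j] with 1 ≤ i ≤ j ≤ 2 only):
  cell(1,1) d: {C,T2}  orig:{C}
  cell(2,2) d: {C,T2}  orig:{C}
  cell(1,2) dd: {B}

Original NTs in T[1,2] deriving "dd": ["B"]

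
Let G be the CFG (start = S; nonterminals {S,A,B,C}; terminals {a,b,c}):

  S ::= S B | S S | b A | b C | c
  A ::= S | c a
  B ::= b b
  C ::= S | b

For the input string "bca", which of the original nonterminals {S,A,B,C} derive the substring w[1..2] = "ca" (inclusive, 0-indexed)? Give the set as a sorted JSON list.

Convert to CNF:
  S -> S B | S S | T0 A | T0 C | c
  A -> S B | S S | T0 A | T0 C | T1 T2 | c
  B -> T0 T0
  C -> S B | S S | T0 A | T0 C | b | c
  T0 -> b
  T1 -> c
  T2 -> a

Fill CYK table bottom-up (cells [i..j] with 1 ≤ i ≤ j ≤ 2 only):
  cell(1,1) c: {A,C,S,T1}  orig:{A,C,S}
  cell(2,2) a: {T2}  orig:{}
  cell(1,2) ca: {A}

Original NTs in T[1,2] deriving "ca": ["A"]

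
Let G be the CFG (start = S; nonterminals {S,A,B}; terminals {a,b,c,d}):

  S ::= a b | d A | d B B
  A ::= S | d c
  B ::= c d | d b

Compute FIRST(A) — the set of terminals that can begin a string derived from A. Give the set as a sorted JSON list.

Compute FIRST by fixpoint:
round 1:
  A via A→d c: +{d}
  B via B→c d: +{c}
  B via B→d b: +{d}
  S via S→a b: +{a}
  S via S→d A: +{d}
  FIRST(S)={a,d}  FIRST(A)={d}  FIRST(B)={c,d}
round 2:
  A via A→S: +{a}
  FIRST(S)={a,d}  FIRST(A)={a,d}  FIRST(B)={c,d}
round 3: done
  FIRST(S)={a,d}  FIRST(A)={a,d}  FIRST(B)={c,d}

FIRST(A) = ["a", "d"]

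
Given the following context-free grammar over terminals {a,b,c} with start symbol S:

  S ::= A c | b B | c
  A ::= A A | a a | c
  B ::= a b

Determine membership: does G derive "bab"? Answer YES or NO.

CNF form of G:
  S -> A T2 | T1 B | c
  A -> A A | T0 T0 | c
  B -> T0 T1
  T0 -> a
  T1 -> b
  T2 -> c

CYK table (by increasing span):
  [0..0]={T1}  "b"  orig:{}
  [1..1]={T0}  "a"  orig:{}
  [2..2]={T1}  "b"  orig:{}
  [0..1]=∅  "ba"
  [1..2]={B}  "ab"
  [0..2]={S}  "bab"

S ∈ T[0,2] ⇒ YES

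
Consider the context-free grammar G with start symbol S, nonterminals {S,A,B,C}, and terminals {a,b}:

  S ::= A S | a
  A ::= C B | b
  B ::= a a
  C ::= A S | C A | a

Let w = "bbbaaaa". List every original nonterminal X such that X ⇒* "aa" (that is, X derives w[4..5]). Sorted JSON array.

Convert to CNF:
  S -> A S | a
  A -> C B | b
  B -> T0 T0
  C -> A S | C A | a
  T0 -> a

CYK fill — only the sub-triangle for w[4..5]:
  cell(4,4) a: {C,S,T0}  orig:{C,S}
  cell(5,5) a: {C,S,T0}  orig:{C,S}
  cell(4,5) aa: {B}

Original NTs in T[4,5] deriving "aa": ["B"]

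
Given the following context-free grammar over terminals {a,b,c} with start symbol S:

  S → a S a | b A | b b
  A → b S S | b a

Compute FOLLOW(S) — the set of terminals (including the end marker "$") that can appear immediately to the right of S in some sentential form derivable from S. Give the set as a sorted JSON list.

FIRST sets, iterate to fixpoint:
[1]
  A via A→b S S: +{b}
  S via S→a S a: +{a}
  S via S→b A: +{b}
  FIRST(S)={a,b}  FIRST(A)={b}
[2] done
  FIRST(S)={a,b}  FIRST(A)={b}

Compute FOLLOW by fixpoint:
initialize: $ ∈ FOLLOW(S)
[1]
  A→b S S: FOLLOW(S) ⊇ FIRST(S) = {a,b}; new: +{a,b}
  S→b A: FOLLOW(A) ⊇ FOLLOW(S) ⊇ {$,a,b}; new: +{$,a,b}
  FOLLOW[S]={$,a,b}  FOLLOW[A]={$,a,b}
[2] (no change)
  FOLLOW[S]={$,a,b}  FOLLOW[A]={$,a,b}

FOLLOW(S) = ["$", "a", "b"]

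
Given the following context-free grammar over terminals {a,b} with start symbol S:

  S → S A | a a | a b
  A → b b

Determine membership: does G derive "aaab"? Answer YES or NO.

Convert to CNF:
  S -> S A | T1 T0 | T1 T1
  A -> T0 T0
  T0 -> b
  T1 -> a

CYK fill:
  [0..0]={T1}  "a"  orig:{}
  [1..1]={T1}  "a"  orig:{}
  [2..2]={T1}  "a"  orig:{}
  [3..3]={T0}  "b"  orig:{}
  [0..1]={S}  "aa"
  [1..2]={S}  "aa"
  [2..3]={S}  "ab"
  [0..2]=∅  "aaa"
  [1..3]=∅  "aab"
  [0..3]=∅  "aaab"

S ∉ T[0,3] ⇒ NO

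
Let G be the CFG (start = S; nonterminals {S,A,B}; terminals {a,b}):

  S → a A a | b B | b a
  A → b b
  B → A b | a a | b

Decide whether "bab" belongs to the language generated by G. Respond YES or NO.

CNF form of G:
  S -> T0 B | T0 T1 | T1 X2
  A -> T0 T0
  B -> A T0 | T1 T1 | b
  T0 -> b
  T1 -> a
  X2 -> A T1

Fill CYK table bottom-up:
  [0..0]={B,T0}  "b"  orig:{B}
  [1..1]={T1}  "a"  orig:{}
  [2..2]={B,T0}  "b"  orig:{B}
  [0..1]={S}  "ba"
  [1..2]=∅  "ab"
  [0..2]=∅  "bab"

S ∉ T[0,2] ⇒ NO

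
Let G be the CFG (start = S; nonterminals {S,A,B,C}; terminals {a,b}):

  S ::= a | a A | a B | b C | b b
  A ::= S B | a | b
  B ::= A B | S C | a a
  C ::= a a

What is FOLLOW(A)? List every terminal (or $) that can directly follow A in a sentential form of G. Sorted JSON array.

FIRST iteration:
iter 1:
  A via A→a: +{a}
  A via A→b: +{b}
  B via B→A B: +{a,b}
  C via C→a a: +{a}
  S via S→a: +{a}
  S via S→b C: +{b}
  S: {a,b}  A: {a,b}  B: {a,b}  C: {a}
iter 2: (stable)
  S: {a,b}  A: {a,b}  B: {a,b}  C: {a}

FOLLOW sets:
FOLLOW(S) := {$}
pass 1:
  A→S B: FOLLOW(S) ⊇ FIRST(B) = {a,b}; new: +{a,b}
  B→A B: FOLLOW(A) ⊇ FIRST(B) = {a,b}; new: +{a,b}
  S→a A: FOLLOW(A) ⊇ FOLLOW(S) ⊇ {$,a,b}; new: +{$}
  S→a B: FOLLOW(B) ⊇ FOLLOW(S) ⊇ {$,a,b}; new: +{$,a,b}
  S→b C: FOLLOW(C) ⊇ FOLLOW(S) ⊇ {$,a,b}; new: +{$,a,b}
  FOLLOW[S]={$,a,b}  FOLLOW[A]={$,a,b}  FOLLOW[B]={$,a,b}  FOLLOW[C]={$,a,b}
pass 2: done
  FOLLOW[S]={$,a,b}  FOLLOW[A]={$,a,b}  FOLLOW[B]={$,a,b}  FOLLOW[C]={$,a,b}

FOLLOW(A) = ["$", "a", "b"]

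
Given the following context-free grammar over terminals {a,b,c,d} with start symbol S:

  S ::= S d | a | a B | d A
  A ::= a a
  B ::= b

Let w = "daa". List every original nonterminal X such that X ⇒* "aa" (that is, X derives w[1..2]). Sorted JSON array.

Convert to CNF:
  S -> S T1 | T0 B | T1 A | a
  A -> T0 T0
  B -> b
  T0 -> a
  T1 -> d

CYK table (by increasing span) — only the sub-triangle for w[1..2]:
  cell(1,1) a: {S,T0}  orig:{S}
  cell(2,2) a: {S,T0}  orig:{S}
  cell(1,2) aa: {A}

Original NTs in T[1,2] deriving "aa": ["A"]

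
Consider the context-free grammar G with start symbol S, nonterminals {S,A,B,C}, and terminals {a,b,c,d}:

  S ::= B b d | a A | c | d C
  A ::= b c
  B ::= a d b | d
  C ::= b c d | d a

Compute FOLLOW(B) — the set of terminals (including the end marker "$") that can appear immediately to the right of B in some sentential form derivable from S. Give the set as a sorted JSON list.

FIRST sets, iterate to fixpoint:
[1]
  A via A→b c: +{b}
  B via B→a d b: +{a}
  B via B→d: +{d}
  C via C→b c d: +{b}
  C via C→d a: +{d}
  S via S→B b d: +{a,d}
  S via S→c: +{c}
  FIRST[S]={a,c,d}  FIRST[A]={b}  FIRST[B]={a,d}  FIRST[C]={b,d}
[2] (stable)
  FIRST[S]={a,c,d}  FIRST[A]={b}  FIRST[B]={a,d}  FIRST[C]={b,d}

Compute FOLLOW by fixpoint:
seed FOLLOW(S) with $
[1]
  S→B b d: FOLLOW(B) ⊇ FIRST(b) = {b}; new: +{b}
  S→a A: FOLLOW(A) ⊇ FOLLOW(S) ⊇ {$}; new: +{$}
  S→d C: FOLLOW(C) ⊇ FOLLOW(S) ⊇ {$}; new: +{$}
  FOLLOW[S]={$}  FOLLOW[A]={$}  FOLLOW[B]={b}  FOLLOW[C]={$}
[2] (no change)
  FOLLOW[S]={$}  FOLLOW[A]={$}  FOLLOW[B]={b}  FOLLOW[C]={$}

FOLLOW(B) = ["b"]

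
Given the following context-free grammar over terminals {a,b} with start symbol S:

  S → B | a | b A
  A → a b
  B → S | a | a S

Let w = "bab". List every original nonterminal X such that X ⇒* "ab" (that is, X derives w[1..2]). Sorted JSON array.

Convert to CNF:
  S -> T0 S | T1 A | a
  A -> T0 T1
  B -> T0 S | T1 A | a
  T0 -> a
  T1 -> b

CYK fill — only the sub-triangle for w[1..2]:
  [1..1]={B,S,T0}  "a"  orig:{B,S}
  [2..2]={T1}  "b"  orig:{}
  [1..2]={A}  "ab"

Original NTs in T[1,2] deriving "ab": ["A"]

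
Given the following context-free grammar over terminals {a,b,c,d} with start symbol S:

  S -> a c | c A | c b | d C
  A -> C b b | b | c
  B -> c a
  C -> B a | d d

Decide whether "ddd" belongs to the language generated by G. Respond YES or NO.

CNF form of G:
  S -> T1 A | T1 T0 | T2 T1 | T3 C
  A -> C X4 | b | c
  B -> T1 T2
  C -> B T2 | T3 T3
  T0 -> b
  T1 -> c
  T2 -> a
  T3 -> d
  X4 -> T0 T0

CYK table (by increasing span):
  T[0,0] 'd' = {T3}  orig:{}
  T[1,1] 'd' = {T3}  orig:{}
  T[2,2] 'd' = {T3}  orig:{}
  T[0,1] 'dd' = {C}
  T[1,2] 'dd' = {C}
  T[0,2] 'ddd' = {S}

S ∈ T[0,2] ⇒ YES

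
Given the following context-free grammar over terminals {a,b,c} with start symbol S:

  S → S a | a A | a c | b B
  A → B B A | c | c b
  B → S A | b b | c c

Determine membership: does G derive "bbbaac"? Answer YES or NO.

CNF form of G:
  S -> S T2 | T1 B | T2 A | T2 T0
  A -> B X3 | T0 T1 | c
  B -> S A | T0 T0 | T1 T1
  T0 -> c
  T1 -> b
  T2 -> a
  X3 -> B A

CYK table (by increasing span):
  T[0,0] 'b' = {T1}  orig:{}
  T[1,1] 'b' = {T1}  orig:{}
  T[2,2] 'b' = {T1}  orig:{}
  T[3,3] 'a' = {T2}  orig:{}
  T[4,4] 'a' = {T2}  orig:{}
  T[5,5] 'c' = {A,T0}  orig:{A}
  T[0,1] 'bb' = {B}
  T[1,2] 'bb' = {B}
  T[2,3] 'ba' = ∅
  T[3,4] 'aa' = ∅
  T[4,5] 'ac' = {S}
  T[0,2] 'bbb' = {S}
  T[1,3] 'bba' = ∅
  T[2,4] 'baa' = ∅
  T[3,5] 'aac' = ∅
  T[0,3] 'bbba' = {S}
  T[1,4] 'bbaa' = ∅
  T[2,5] 'baac' = ∅
  T[0,4] 'bbbaa' = {S}
  T[1,5] 'bbaac' = ∅
  T[0,5] 'bbbaac' = {B}

S ∉ T[0,5] ⇒ NO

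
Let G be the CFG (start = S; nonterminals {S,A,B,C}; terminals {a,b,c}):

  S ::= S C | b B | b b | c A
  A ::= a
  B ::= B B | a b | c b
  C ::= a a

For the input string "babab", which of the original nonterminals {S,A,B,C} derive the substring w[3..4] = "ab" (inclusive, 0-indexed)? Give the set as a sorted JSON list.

Convert to CNF:
  S -> S C | T1 B | T1 T1 | T2 A
  A -> a
  B -> B B | T0 T1 | T2 T1
  C -> T0 T0
  T0 -> a
  T1 -> b
  T2 -> c

CYK table (by increasing span) (cells [i..j] with 3 ≤ i ≤ j ≤ 4 only):
  T[3,3] 'a' = {A,T0}  orig:{A}
  T[4,4] 'b' = {T1}  orig:{}
  T[3,4] 'ab' = {B}

Original NTs in T[3,4] deriving "ab": ["B"]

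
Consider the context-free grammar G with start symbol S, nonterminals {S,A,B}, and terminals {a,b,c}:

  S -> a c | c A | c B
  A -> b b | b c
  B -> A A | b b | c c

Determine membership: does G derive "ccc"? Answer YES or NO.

CNF form of G:
  S -> T1 A | T1 B | T2 T1
  A -> T0 T0 | T0 T1
  B -> A A | T0 T0 | T1 T1
  T0 -> b
  T1 -> c
  T2 -> a

CYK table (by increasing span):
  cell(0,0) c: {T1}  orig:{}
  cell(1,1) c: {T1}  orig:{}
  cell(2,2) c: {T1}  orig:{}
  cell(0,1) cc: {B}
  cell(1,2) cc: {B}
  cell(0,2) ccc: {S}

S ∈ T[0,2] ⇒ YES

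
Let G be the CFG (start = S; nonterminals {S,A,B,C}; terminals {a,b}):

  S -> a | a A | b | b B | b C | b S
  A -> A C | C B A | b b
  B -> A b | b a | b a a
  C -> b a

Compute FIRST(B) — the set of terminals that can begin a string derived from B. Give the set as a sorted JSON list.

FIRST iteration:
[1]
  A via A→b b: +{b}
  B via B→A b: +{b}
  C via C→b a: +{b}
  S via S→a: +{a}
  S via S→b: +{b}
  FIRST[S]={a,b}  FIRST[A]={b}  FIRST[B]={b}  FIRST[C]={b}
[2] (no change)
  FIRST[S]={a,b}  FIRST[A]={b}  FIRST[B]={b}  FIRST[C]={b}

FIRST(B) = ["b"]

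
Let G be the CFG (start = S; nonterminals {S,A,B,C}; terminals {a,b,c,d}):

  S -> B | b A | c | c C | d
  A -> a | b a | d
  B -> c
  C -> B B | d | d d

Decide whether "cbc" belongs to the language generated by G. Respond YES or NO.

Convert to CNF:
  S -> T0 A | T3 C | c | d
  A -> T0 T1 | a | d
  B -> c
  C -> B B | T2 T2 | d
  T0 -> b
  T1 -> a
  T2 -> d
  T3 -> c

Fill CYK table bottom-up:
  [0..0]={B,S,T3}  "c"  orig:{B,S}
  [1..1]={T0}  "b"  orig:{}
  [2..2]={B,S,T3}  "c"  orig:{B,S}
  [0..1]=∅  "cb"
  [1..2]=∅  "bc"
  [0..2]=∅  "cbc"

S ∉ T[0,2] ⇒ NO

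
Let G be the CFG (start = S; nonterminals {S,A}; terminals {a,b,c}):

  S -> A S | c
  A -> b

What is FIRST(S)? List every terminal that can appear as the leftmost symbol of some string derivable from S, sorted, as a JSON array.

Compute FIRST by fixpoint:
round 1:
  A via A→b: +{b}
  S via S→A S: +{b}
  S via S→c: +{c}
  FIRST[S]={b,c}  FIRST[A]={b}
round 2: — fixpoint
  FIRST[S]={b,c}  FIRST[A]={b}

FIRST(S) = ["b", "c"]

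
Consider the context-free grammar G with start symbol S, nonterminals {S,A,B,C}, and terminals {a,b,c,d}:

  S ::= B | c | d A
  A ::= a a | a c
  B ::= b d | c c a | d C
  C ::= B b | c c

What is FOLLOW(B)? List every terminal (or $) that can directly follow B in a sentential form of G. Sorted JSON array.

FIRST iteration:
iter 1:
  A via A→a a: +{a}
  B via B→b d: +{b}
  B via B→c c a: +{c}
  B via B→d C: +{d}
  C via C→B b: +{b,c,d}
  S via S→B: +{b,c,d}
  FIRST[S]={b,c,d}  FIRST[A]={a}  FIRST[B]={b,c,d}  FIRST[C]={b,c,d}
iter 2: (stable)
  FIRST[S]={b,c,d}  FIRST[A]={a}  FIRST[B]={b,c,d}  FIRST[C]={b,c,d}

FOLLOW iteration:
FOLLOW(S) := {$}
[1]
  C→B b: FOLLOW(B) ⊇ FIRST(b) = {b}; new: +{b}
  S→B: FOLLOW(B) ⊇ FOLLOW(S) ⊇ {$}; new: +{$}
  S→d A: FOLLOW(A) ⊇ FOLLOW(S) ⊇ {$}; new: +{$}
  FOLLOW[S]={$}  FOLLOW[A]={$}  FOLLOW[B]={$,b}  FOLLOW[C]={}
[2]
  B→d C: FOLLOW(C) ⊇ FOLLOW(B) ⊇ {$,b}; new: +{$,b}
  FOLLOW[S]={$}  FOLLOW[A]={$}  FOLLOW[B]={$,b}  FOLLOW[C]={$,b}
[3] — fixpoint
  FOLLOW[S]={$}  FOLLOW[A]={$}  FOLLOW[B]={$,b}  FOLLOW[C]={$,b}

FOLLOW(B) = ["$", "b"]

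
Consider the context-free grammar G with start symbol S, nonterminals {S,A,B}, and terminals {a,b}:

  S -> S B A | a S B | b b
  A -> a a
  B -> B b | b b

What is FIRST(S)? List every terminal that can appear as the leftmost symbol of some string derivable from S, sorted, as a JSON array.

FIRST iteration:
[1]
  A via A→a a: +{a}
  B via B→b b: +{b}
  S via S→a S B: +{a}
  S via S→b b: +{b}
  FIRST(S)={a,b}  FIRST(A)={a}  FIRST(B)={b}
[2] done
  FIRST(S)={a,b}  FIRST(A)={a}  FIRST(B)={b}

FIRST(S) = ["a", "b"]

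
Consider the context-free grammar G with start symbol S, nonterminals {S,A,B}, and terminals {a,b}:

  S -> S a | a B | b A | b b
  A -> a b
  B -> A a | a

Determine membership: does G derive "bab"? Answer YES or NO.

Convert to CNF:
  S -> S T0 | T0 B | T1 A | T1 T1
  A -> T0 T1
  B -> A T0 | a
  T0 -> a
  T1 -> b

CYK table (by increasing span):
  T[0,0] 'b' = {T1}  orig:{}
  T[1,1] 'a' = {B,T0}  orig:{B}
  T[2,2] 'b' = {T1}  orig:{}
  T[0,1] 'ba' = ∅
  T[1,2] 'ab' = {A}
  T[0,2] 'bab' = {S}

S ∈ T[0,2] ⇒ YES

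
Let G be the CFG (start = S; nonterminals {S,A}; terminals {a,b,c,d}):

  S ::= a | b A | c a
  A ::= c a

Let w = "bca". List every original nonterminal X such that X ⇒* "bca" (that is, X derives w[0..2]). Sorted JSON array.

CNF form of G:
  S -> T0 T1 | T2 A | a
  A -> T0 T1
  T0 -> c
  T1 -> a
  T2 -> b

Fill CYK table bottom-up, restricted to cells inside w[0..2]:
  T[0,0] 'b' = {T2}  orig:{}
  T[1,1] 'c' = {T0}  orig:{}
  T[2,2] 'a' = {S,T1}  orig:{S}
  T[0,1] 'bc' = ∅
  T[1,2] 'ca' = {A,S}
  T[0,2] 'bca' = {S}

Original NTs in T[0,2] deriving "bca": ["S"]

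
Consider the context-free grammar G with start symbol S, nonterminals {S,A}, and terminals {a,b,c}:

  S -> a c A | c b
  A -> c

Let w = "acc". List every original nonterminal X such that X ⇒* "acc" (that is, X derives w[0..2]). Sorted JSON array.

CNF form of G:
  S -> T0 X3 | T1 T2
  A -> c
  T0 -> a
  T1 -> c
  T2 -> b
  X3 -> T1 A

Fill CYK table bottom-up (cells [i..j] with 0 ≤ i ≤ j ≤ 2 only):
  cell(0,0) a: {T0}  orig:{}
  cell(1,1) c: {A,T1}  orig:{A}
  cell(2,2) c: {A,T1}  orig:{A}
  cell(0,1) ac: ∅
  cell(1,2) cc: {X3}  orig:{}
  cell(0,2) acc: {S}

Original NTs in T[0,2] deriving "acc": ["S"]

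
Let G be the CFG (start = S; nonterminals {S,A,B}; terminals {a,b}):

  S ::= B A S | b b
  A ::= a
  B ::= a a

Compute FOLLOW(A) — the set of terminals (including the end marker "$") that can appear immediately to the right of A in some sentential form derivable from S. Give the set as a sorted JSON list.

Compute FIRST by fixpoint:
round 1:
  A via A→a: +{a}
  B via B→a a: +{a}
  S via S→B A S: +{a}
  S via S→b b: +{b}
  FIRST[S]={a,b}  FIRST[A]={a}  FIRST[B]={a}
round 2: (no change)
  FIRST[S]={a,b}  FIRST[A]={a}  FIRST[B]={a}

FOLLOW sets:
seed FOLLOW(S) with $
pass 1:
  S→B A S: FOLLOW(B) ⊇ FIRST(A) = {a}; new: +{a}
  S→B A S: FOLLOW(A) ⊇ FIRST(S) = {a,b}; new: +{a,b}
  S: {$}  A: {a,b}  B: {a}
pass 2: — fixpoint
  S: {$}  A: {a,b}  B: {a}

FOLLOW(A) = ["a", "b"]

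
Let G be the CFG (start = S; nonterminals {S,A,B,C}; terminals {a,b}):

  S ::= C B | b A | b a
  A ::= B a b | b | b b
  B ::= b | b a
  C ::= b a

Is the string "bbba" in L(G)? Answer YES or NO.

Convert to CNF:
  S -> C B | T1 A | T1 T0
  A -> B X2 | T1 T1 | b
  B -> T1 T0 | b
  C -> T1 T0
  T0 -> a
  T1 -> b
  X2 -> T0 T1

CYK fill:
  [0..0]={A,B,T1}  "b"  orig:{A,B}
  [1..1]={A,B,T1}  "b"  orig:{A,B}
  [2..2]={A,B,T1}  "b"  orig:{A,B}
  [3..3]={T0}  "a"  orig:{}
  [0..1]={A,S}  "bb"
  [1..2]={A,S}  "bb"
  [2..3]={B,C,S}  "ba"
  [0..2]={S}  "bbb"
  [1..3]=∅  "bba"
  [0..3]=∅  "bbba"

S ∉ T[0,3] ⇒ NO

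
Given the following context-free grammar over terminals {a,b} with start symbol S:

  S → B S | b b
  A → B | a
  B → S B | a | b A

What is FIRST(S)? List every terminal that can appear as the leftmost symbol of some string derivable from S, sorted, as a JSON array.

FIRST iteration:
[1]
  A via A→a: +{a}
  B via B→a: +{a}
  B via B→b A: +{b}
  S via S→B S: +{a,b}
  FIRST[S]={a,b}  FIRST[A]={a}  FIRST[B]={a,b}
[2]
  A via A→B: +{b}
  FIRST[S]={a,b}  FIRST[A]={a,b}  FIRST[B]={a,b}
[3] (stable)
  FIRST[S]={a,b}  FIRST[A]={a,b}  FIRST[B]={a,b}

FIRST(S) = ["a", "b"]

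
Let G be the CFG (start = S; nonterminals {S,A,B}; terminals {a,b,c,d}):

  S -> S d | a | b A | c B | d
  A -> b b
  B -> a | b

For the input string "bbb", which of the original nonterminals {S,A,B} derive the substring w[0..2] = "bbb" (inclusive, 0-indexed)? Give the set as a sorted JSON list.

Convert to CNF:
  S -> S T1 | T0 A | T2 B | a | d
  A -> T0 T0
  B -> a | b
  T0 -> b
  T1 -> d
  T2 -> c

CYK fill — only the sub-triangle for w[0..2]:
  T[0,0] 'b' = {B,T0}  orig:{B}
  T[1,1] 'b' = {B,T0}  orig:{B}
  T[2,2] 'b' = {B,T0}  orig:{B}
  T[0,1] 'bb' = {A}
  T[1,2] 'bb' = {A}
  T[0,2] 'bbb' = {S}

Original NTs in T[0,2] deriving "bbb": ["S"]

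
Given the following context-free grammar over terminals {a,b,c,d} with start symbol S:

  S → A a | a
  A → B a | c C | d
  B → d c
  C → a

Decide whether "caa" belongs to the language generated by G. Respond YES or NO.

Convert to CNF:
  S -> A T0 | a
  A -> B T0 | T1 C | d
  B -> T2 T1
  C -> a
  T0 -> a
  T1 -> c
  T2 -> d

CYK fill:
  cell(0,0) c: {T1}  orig:{}
  cell(1,1) a: {C,S,T0}  orig:{C,S}
  cell(2,2) a: {C,S,T0}  orig:{C,S}
  cell(0,1) ca: {A}
  cell(1,2) aa: ∅
  cell(0,2) caa: {S}

S ∈ T[0,2] ⇒ YES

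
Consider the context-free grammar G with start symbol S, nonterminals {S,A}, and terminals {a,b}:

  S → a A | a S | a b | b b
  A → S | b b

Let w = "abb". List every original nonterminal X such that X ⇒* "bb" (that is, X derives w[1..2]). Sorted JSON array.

Convert to CNF:
  S -> T0 A | T0 S | T0 T1 | T1 T1
  A -> T0 A | T0 S | T0 T1 | T1 T1
  T0 -> a
  T1 -> b

Fill CYK table bottom-up, restricted to cells inside w[1..2]:
  cell(1,1) b: {T1}  orig:{}
  cell(2,2) b: {T1}  orig:{}
  cell(1,2) bb: {A,S}

Original NTs in T[1,2] deriving "bb": ["A", "S"]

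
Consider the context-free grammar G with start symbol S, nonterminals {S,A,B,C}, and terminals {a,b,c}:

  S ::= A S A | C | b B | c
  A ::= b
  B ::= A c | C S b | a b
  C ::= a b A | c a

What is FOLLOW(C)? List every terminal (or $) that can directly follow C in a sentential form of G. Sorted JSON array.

FIRST sets, iterate to fixpoint:
[1]
  A via A→b: +{b}
  B via B→A c: +{b}
  B via B→a b: +{a}
  C via C→a b A: +{a}
  C via C→c a: +{c}
  S via S→A S A: +{b}
  S via S→C: +{a,c}
  FIRST[S]={a,b,c}  FIRST[A]={b}  FIRST[B]={a,b}  FIRST[C]={a,c}
[2]
  B via B→C S b: +{c}
  FIRST[S]={a,b,c}  FIRST[A]={b}  FIRST[B]={a,b,c}  FIRST[C]={a,c}
[3] done
  FIRST[S]={a,b,c}  FIRST[A]={b}  FIRST[B]={a,b,c}  FIRST[C]={a,c}

FOLLOW iteration:
initialize: $ ∈ FOLLOW(S)
round 1:
  B→A c: FOLLOW(A) ⊇ FIRST(c) = {c}; new: +{c}
  B→C S b: FOLLOW(C) ⊇ FIRST(S) = {a,b,c}; new: +{a,b,c}
  B→C S b: FOLLOW(S) ⊇ FIRST(b) = {b}; new: +{b}
  C→a b A: FOLLOW(A) ⊇ FOLLOW(C) ⊇ {a,b,c}; new: +{a,b}
  S→A S A: FOLLOW(A) ⊇ FOLLOW(S) ⊇ {$,b}; new: +{$}
  S→C: FOLLOW(C) ⊇ FOLLOW(S) ⊇ {$,b}; new: +{$}
  S→b B: FOLLOW(B) ⊇ FOLLOW(S) ⊇ {$,b}; new: +{$,b}
  S: {$,b}  A: {$,a,b,c}  B: {$,b}  C: {$,a,b,c}
round 2: (no change)
  S: {$,b}  A: {$,a,b,c}  B: {$,b}  C: {$,a,b,c}

FOLLOW(C) = ["$", "a", "b", "c"]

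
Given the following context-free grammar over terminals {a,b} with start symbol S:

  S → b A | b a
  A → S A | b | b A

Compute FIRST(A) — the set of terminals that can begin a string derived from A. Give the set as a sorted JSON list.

FIRST iteration:
iter 1:
  A via A→b: +{b}
  S via S→b A: +{b}
  FIRST[S]={b}  FIRST[A]={b}
iter 2: (no change)
  FIRST[S]={b}  FIRST[A]={b}

FIRST(A) = ["b"]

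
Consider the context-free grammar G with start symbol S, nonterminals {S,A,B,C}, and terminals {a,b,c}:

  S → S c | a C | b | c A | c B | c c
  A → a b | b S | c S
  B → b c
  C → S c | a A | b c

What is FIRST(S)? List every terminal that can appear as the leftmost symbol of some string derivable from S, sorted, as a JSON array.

Compute FIRST by fixpoint:
[1]
  A via A→a b: +{a}
  A via A→b S: +{b}
  A via A→c S: +{c}
  B via B→b c: +{b}
  C via C→a A: +{a}
  C via C→b c: +{b}
  S via S→a C: +{a}
  S via S→b: +{b}
  S via S→c A: +{c}
  FIRST[S]={a,b,c}  FIRST[A]={a,b,c}  FIRST[B]={b}  FIRST[C]={a,b}
[2]
  C via C→S c: +{c}
  FIRST[S]={a,b,c}  FIRST[A]={a,b,c}  FIRST[B]={b}  FIRST[C]={a,b,c}
[3] — fixpoint
  FIRST[S]={a,b,c}  FIRST[A]={a,b,c}  FIRST[B]={b}  FIRST[C]={a,b,c}

FIRST(S) = ["a", "b", "c"]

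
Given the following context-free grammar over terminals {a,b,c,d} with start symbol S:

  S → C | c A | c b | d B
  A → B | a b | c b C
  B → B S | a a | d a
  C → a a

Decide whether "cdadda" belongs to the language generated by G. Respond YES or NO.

CNF form of G:
  S -> T0 T0 | T2 A | T2 T1 | T3 B
  A -> B S | T0 T0 | T0 T1 | T2 X4 | T3 T0
  B -> B S | T0 T0 | T3 T0
  C -> T0 T0
  T0 -> a
  T1 -> b
  T2 -> c
  T3 -> d
  X4 -> T1 C

CYK table (by increasing span):
  T[0,0] 'c' = {T2}  orig:{}
  T[1,1] 'd' = {T3}  orig:{}
  T[2,2] 'a' = {T0}  orig:{}
  T[3,3] 'd' = {T3}  orig:{}
  T[4,4] 'd' = {T3}  orig:{}
  T[5,5] 'a' = {T0}  orig:{}
  T[0,1] 'cd' = ∅
  T[1,2] 'da' = {A,B}
  T[2,3] 'ad' = ∅
  T[3,4] 'dd' = ∅
  T[4,5] 'da' = {A,B}
  T[0,2] 'cda' = {S}
  T[1,3] 'dad' = ∅
  T[2,4] 'add' = ∅
  T[3,5] 'dda' = {S}
  T[0,3] 'cdad' = ∅
  T[1,4] 'dadd' = ∅
  T[2,5] 'adda' = ∅
  T[0,4] 'cdadd' = ∅
  T[1,5] 'dadda' = {A,B}
  T[0,5] 'cdadda' = {S}

S ∈ T[0,5] ⇒ YES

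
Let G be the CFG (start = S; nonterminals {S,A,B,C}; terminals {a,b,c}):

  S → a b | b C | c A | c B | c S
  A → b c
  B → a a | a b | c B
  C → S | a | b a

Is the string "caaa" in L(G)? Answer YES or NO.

Convert to CNF:
  S -> T0 C | T1 A | T1 B | T1 S | T2 T0
  A -> T0 T1
  B -> T1 B | T2 T0 | T2 T2
  C -> T0 C | T0 T2 | T1 A | T1 B | T1 S | T2 T0 | a
  T0 -> b
  T1 -> c
  T2 -> a

Fill CYK table bottom-up:
  T[0,0] 'c' = {T1}  orig:{}
  T[1,1] 'a' = {C,T2}  orig:{C}
  T[2,2] 'a' = {C,T2}  orig:{C}
  T[3,3] 'a' = {C,T2}  orig:{C}
  T[0,1] 'ca' = ∅
  T[1,2] 'aa' = {B}
  T[2,3] 'aa' = {B}
  T[0,2] 'caa' = {B,C,S}
  T[1,3] 'aaa' = ∅
  T[0,3] 'caaa' = ∅

S ∉ T[0,3] ⇒ NO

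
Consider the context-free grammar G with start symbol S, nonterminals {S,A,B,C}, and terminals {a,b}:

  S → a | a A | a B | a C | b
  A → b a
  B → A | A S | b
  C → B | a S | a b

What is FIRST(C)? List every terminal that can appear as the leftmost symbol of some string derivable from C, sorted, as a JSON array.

FIRST iteration:
[1]
  A via A→b a: +{b}
  B via B→A: +{b}
  C via C→B: +{b}
  C via C→a S: +{a}
  S via S→a: +{a}
  S via S→b: +{b}
  FIRST[S]={a,b}  FIRST[A]={b}  FIRST[B]={b}  FIRST[C]={a,b}
[2] (no change)
  FIRST[S]={a,b}  FIRST[A]={b}  FIRST[B]={b}  FIRST[C]={a,b}

FIRST(C) = ["a", "b"]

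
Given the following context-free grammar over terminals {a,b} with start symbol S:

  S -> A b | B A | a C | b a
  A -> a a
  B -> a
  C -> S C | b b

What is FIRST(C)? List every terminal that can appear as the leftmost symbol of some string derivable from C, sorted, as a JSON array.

Compute FIRST by fixpoint:
round 1:
  A via A→a a: +{a}
  B via B→a: +{a}
  C via C→b b: +{b}
  S via S→A b: +{a}
  S via S→b a: +{b}
  S: {a,b}  A: {a}  B: {a}  C: {b}
round 2:
  C via C→S C: +{a}
  S: {a,b}  A: {a}  B: {a}  C: {a,b}
round 3: done
  S: {a,b}  A: {a}  B: {a}  C: {a,b}

FIRST(C) = ["a", "b"]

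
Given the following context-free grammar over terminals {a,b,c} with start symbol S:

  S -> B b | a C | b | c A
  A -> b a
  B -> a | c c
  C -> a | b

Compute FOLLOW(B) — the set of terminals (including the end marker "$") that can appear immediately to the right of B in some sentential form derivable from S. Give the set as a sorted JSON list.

FIRST iteration:
pass 1:
  A via A→b a: +{b}
  B via B→a: +{a}
  B via B→c c: +{c}
  C via C→a: +{a}
  C via C→b: +{b}
  S via S→B b: +{a,c}
  S via S→b: +{b}
  FIRST(S)={a,b,c}  FIRST(A)={b}  FIRST(B)={a,c}  FIRST(C)={a,b}
pass 2: (stable)
  FIRST(S)={a,b,c}  FIRST(A)={b}  FIRST(B)={a,c}  FIRST(C)={a,b}

FOLLOW sets:
FOLLOW(S) := {$}
[1]
  S→B b: FOLLOW(B) ⊇ FIRST(b) = {b}; new: +{b}
  S→a C: FOLLOW(C) ⊇ FOLLOW(S) ⊇ {$}; new: +{$}
  S→c A: FOLLOW(A) ⊇ FOLLOW(S) ⊇ {$}; new: +{$}
  FOLLOW(S)={$}  FOLLOW(A)={$}  FOLLOW(B)={b}  FOLLOW(C)={$}
[2] — fixpoint
  FOLLOW(S)={$}  FOLLOW(A)={$}  FOLLOW(B)={b}  FOLLOW(C)={$}

FOLLOW(B) = ["b"]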